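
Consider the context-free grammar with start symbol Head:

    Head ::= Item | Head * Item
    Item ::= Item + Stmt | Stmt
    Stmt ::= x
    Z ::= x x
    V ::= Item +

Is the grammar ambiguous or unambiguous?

Only Head, Item, Stmt are reachable from Head; ignoring the rest: The grammar is stratified — Head handles '*' (left-recursive), Item handles '+', Stmt atoms. Each operator has a fixed associativity and precedence level, so every string has one parse.

Unambiguous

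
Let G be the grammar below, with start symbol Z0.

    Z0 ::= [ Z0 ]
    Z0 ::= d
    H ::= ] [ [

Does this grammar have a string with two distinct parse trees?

Only Z0 is reachable from Z0; ignoring the rest: L(Z0) is { openⁿ atom closeⁿ : n ≥ 0 }. The bracket depth fixes n, and the derivation is forced at every step.

Unambiguous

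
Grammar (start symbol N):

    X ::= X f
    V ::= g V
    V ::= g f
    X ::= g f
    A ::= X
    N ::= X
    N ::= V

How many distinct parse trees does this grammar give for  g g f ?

1

Parse trees for g g f:
  [N [V g [V g f]]]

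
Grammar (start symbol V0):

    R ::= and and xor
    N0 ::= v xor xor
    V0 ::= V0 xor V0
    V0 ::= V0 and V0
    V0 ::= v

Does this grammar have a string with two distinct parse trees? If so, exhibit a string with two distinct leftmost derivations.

Ambiguous

Witness: v and v and v

Derivation 1: V0 ⇒ V0 and V0 ⇒ V0 and V0 and V0 ⇒ v and V0 and V0 ⇒ v and v and V0 ⇒ v and v and v
Derivation 2: V0 ⇒ V0 and V0 ⇒ v and V0 ⇒ v and V0 and V0 ⇒ v and v and V0 ⇒ v and v and v

Two distinct leftmost derivations for the same string.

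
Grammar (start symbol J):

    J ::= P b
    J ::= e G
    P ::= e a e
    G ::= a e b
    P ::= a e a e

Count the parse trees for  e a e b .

2

Parse trees for e a e b:
  [J [P e a e] b]
  [J e [G a e b]]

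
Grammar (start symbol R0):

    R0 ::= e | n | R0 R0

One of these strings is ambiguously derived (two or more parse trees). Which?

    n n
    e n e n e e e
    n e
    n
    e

n n: 1 tree
e n e n e e e: 132 trees
n e: 1 tree
n: 1 tree
e: 1 tree

e n e n e e e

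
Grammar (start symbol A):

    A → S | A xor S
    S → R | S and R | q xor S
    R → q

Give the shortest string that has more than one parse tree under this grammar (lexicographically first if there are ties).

q xor q

length 1: no string has ≥2 trees
length 3: q xor q has 2 parse trees

Two derivations of q xor q:
  A ⇒ S ⇒ q xor S ⇒ q xor R ⇒ q xor q
  A ⇒ A xor S ⇒ S xor S ⇒ R xor S ⇒ q xor S ⇒ q xor R ⇒ q xor q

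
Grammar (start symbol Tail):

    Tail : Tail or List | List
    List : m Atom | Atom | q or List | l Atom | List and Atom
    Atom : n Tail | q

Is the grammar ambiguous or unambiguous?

Witness: q or q

Derivation 1: Tail ⇒ Tail or List ⇒ List or List ⇒ Atom or List ⇒ q or List ⇒ q or Atom ⇒ q or q
Derivation 2: Tail ⇒ List ⇒ q or List ⇒ q or Atom ⇒ q or q

Two distinct leftmost derivations for the same string.

Ambiguous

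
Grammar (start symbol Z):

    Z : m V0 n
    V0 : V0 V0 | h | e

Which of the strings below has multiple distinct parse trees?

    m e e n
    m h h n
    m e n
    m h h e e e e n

m e e n: 1 tree
m h h n: 1 tree
m e n: 1 tree
m h h e e e e n: 42 trees

m h h e e e e n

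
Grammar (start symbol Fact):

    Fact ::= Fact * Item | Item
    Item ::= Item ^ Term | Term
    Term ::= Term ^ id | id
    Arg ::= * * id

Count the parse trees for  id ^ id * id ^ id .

4

Parse trees for id ^ id * id ^ id:
  [Fact [Fact [Item [Item [Term id]] ^ [Term id]]] * [Item [Item [Term id]] ^ [Term id]]]
  [Fact [Fact [Item [Item [Term id]] ^ [Term id]]] * [Item [Term [Term id] ^ id]]]
  [Fact [Fact [Item [Term [Term id] ^ id]]] * [Item [Item [Term id]] ^ [Term id]]]
  [Fact [Fact [Item [Term [Term id] ^ id]]] * [Item [Term [Term id] ^ id]]]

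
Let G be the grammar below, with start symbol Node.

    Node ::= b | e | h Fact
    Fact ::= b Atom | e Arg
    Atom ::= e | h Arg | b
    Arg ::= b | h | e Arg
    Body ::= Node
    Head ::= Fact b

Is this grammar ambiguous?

Unambiguous

(Body, Head are unreachable from Node, so their rules don't affect L(Node).) Restricted to the reachable nonterminals, every rule has the form A → t or A → t B, and no two rules for the same A share a first terminal. The grammar encodes a DFA — one run per string.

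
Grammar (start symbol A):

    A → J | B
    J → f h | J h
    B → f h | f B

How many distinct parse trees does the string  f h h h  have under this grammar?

1

Parse trees for f h h h:
  [A [J [J [J f h] h] h]]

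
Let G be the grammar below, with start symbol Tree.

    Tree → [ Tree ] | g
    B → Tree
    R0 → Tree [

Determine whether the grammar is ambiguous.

Unambiguous

(B, R0 are unreachable from Tree, so their rules don't affect L(Tree).) L(Tree) is { openⁿ atom closeⁿ : n ≥ 0 }. The bracket depth fixes n, and the derivation is forced at every step.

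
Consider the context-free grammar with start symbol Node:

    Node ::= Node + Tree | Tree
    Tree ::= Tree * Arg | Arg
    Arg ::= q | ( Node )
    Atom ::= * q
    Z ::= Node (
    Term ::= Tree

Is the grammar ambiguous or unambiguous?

(Atom, Z, Term are unreachable from Node, so their rules don't affect L(Node).) This is a standard precedence ladder (Node over Tree over Arg), with each level left-recursive on its own operator ('+' at Node, '*' at Tree). That structure is LR(1), hence unambiguous.

Unambiguous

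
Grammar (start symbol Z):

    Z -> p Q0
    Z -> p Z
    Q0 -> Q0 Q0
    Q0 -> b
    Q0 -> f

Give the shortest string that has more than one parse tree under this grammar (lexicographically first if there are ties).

length 2: no string has ≥2 trees
length 3: no string has ≥2 trees
length 4: p b b b has 2 parse trees

Two derivations of p b b b:
  Z ⇒ p Q0 ⇒ p Q0 Q0 ⇒ p Q0 Q0 Q0 ⇒ p b Q0 Q0 ⇒ p b b Q0 ⇒ p b b b
  Z ⇒ p Q0 ⇒ p Q0 Q0 ⇒ p b Q0 ⇒ p b Q0 Q0 ⇒ p b b Q0 ⇒ p b b b

p b b b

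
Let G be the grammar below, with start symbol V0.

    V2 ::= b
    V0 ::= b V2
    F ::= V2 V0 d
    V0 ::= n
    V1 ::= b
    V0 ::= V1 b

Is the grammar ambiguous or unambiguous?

Ambiguous

Witness: b b

Derivation 1: V0 ⇒ b V2 ⇒ b b
Derivation 2: V0 ⇒ V1 b ⇒ b b

Two distinct leftmost derivations for the same string.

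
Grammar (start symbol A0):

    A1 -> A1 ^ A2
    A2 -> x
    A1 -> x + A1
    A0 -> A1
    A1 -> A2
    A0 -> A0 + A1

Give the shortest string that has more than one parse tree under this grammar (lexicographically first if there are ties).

x + x

length 1: no string has ≥2 trees
length 3: x + x has 2 parse trees

Two derivations of x + x:
  A0 ⇒ A1 ⇒ x + A1 ⇒ x + A2 ⇒ x + x
  A0 ⇒ A0 + A1 ⇒ A1 + A1 ⇒ A2 + A1 ⇒ x + A1 ⇒ x + A2 ⇒ x + x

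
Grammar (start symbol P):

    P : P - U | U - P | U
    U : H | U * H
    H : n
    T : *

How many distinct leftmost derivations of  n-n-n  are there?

4

Parse trees for n-n-n:
  [P [P [P [U [H n]]] - [U [H n]]] - [U [H n]]]
  [P [P [U [H n]] - [P [U [H n]]]] - [U [H n]]]
  [P [U [H n]] - [P [P [U [H n]]] - [U [H n]]]]
  [P [U [H n]] - [P [U [H n]] - [P [U [H n]]]]]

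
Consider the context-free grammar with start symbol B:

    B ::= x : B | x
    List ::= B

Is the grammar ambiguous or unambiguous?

(List is unreachable from B, so its rules don't affect L(B).) Right-recursive list with a separator: after each atom, whether the separator follows determines the rule. One parse per string.

Unambiguous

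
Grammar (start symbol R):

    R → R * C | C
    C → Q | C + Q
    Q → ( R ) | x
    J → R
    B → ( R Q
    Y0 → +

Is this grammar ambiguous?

Unambiguous

(J, B, Y0 are unreachable from R, so their rules don't affect L(R).) This is a standard precedence ladder (R over C over Q), with each level left-recursive on its own operator ('*' at R, '+' at C). That structure is LR(1), hence unambiguous.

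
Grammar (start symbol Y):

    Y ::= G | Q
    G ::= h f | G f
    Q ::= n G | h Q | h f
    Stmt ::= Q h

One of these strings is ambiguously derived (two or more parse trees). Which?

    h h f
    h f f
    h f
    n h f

h h f: 1 tree
h f f: 1 tree
h f: 2 trees
n h f: 1 tree

h f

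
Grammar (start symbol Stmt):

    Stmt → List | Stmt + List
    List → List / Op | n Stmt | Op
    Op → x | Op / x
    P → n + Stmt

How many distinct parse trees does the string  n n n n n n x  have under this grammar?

1

Parse trees for n n n n n n x:
  [Stmt [List n [Stmt [List n [Stmt [List n [Stmt [List n [Stmt [List n [Stmt [List n [Stmt [List [Op x]]]]]]]]]]]]]]]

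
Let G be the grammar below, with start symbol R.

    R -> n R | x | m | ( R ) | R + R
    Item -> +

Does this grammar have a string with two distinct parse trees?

Ambiguous

Witness: n m + m

Derivation 1: R ⇒ n R ⇒ n R + R ⇒ n m + R ⇒ n m + m
Derivation 2: R ⇒ R + R ⇒ n R + R ⇒ n m + R ⇒ n m + m

Two distinct leftmost derivations for the same string.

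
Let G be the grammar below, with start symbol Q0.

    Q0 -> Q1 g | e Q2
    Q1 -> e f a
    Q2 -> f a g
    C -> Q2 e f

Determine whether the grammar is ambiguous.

Ambiguous

Witness: e f a g

Derivation 1: Q0 ⇒ Q1 g ⇒ e f a g
Derivation 2: Q0 ⇒ e Q2 ⇒ e f a g

Two distinct leftmost derivations for the same string.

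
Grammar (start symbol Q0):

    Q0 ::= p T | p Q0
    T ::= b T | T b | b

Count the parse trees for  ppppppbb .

Parse trees for ppppppbb:
  [Q0 p [Q0 p [Q0 p [Q0 p [Q0 p [Q0 p [T b [T b]]]]]]]]
  [Q0 p [Q0 p [Q0 p [Q0 p [Q0 p [Q0 p [T [T b] b]]]]]]]

2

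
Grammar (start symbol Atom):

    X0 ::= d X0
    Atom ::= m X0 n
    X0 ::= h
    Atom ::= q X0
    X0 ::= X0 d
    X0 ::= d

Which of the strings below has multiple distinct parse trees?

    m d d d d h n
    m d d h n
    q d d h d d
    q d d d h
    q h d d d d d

q d d h d d

m d d d d h n: 1 tree
m d d h n: 1 tree
q d d h d d: 6 trees
q d d d h: 1 tree
q h d d d d d: 1 tree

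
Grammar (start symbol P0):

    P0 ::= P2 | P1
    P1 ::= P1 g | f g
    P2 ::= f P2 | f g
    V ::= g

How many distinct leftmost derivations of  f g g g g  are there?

Parse trees for f g g g g:
  [P0 [P1 [P1 [P1 [P1 f g] g] g] g]]

1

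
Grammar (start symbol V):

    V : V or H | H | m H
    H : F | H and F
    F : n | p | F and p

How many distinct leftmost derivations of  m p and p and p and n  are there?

Parse trees for m p and p and p and n:
  [V m [H [H [F [F [F p] and p] and p]] and [F n]]]
  [V m [H [H [H [F p]] and [F [F p] and p]] and [F n]]]
  [V m [H [H [H [F [F p] and p]] and [F p]] and [F n]]]
  [V m [H [H [H [H [F p]] and [F p]] and [F p]] and [F n]]]

4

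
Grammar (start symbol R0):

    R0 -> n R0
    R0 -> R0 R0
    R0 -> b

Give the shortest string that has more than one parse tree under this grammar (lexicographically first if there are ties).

length 1: no string has ≥2 trees
length 2: no string has ≥2 trees
length 3: b b b has 2 parse trees

Two derivations of b b b:
  R0 ⇒ R0 R0 ⇒ R0 R0 R0 ⇒ b R0 R0 ⇒ b b R0 ⇒ b b b
  R0 ⇒ R0 R0 ⇒ b R0 ⇒ b R0 R0 ⇒ b b R0 ⇒ b b b

b b b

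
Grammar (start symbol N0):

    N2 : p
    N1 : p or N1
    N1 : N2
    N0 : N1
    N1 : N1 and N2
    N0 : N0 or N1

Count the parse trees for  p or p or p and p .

7

Parse trees for p or p or p and p:
  [N0 [N1 p or [N1 p or [N1 [N1 [N2 p]] and [N2 p]]]]]
  [N0 [N1 p or [N1 [N1 p or [N1 [N2 p]]] and [N2 p]]]]
  [N0 [N1 [N1 p or [N1 p or [N1 [N2 p]]]] and [N2 p]]]
  [N0 [N0 [N1 [N2 p]]] or [N1 p or [N1 [N1 [N2 p]] and [N2 p]]]]
  [N0 [N0 [N1 [N2 p]]] or [N1 [N1 p or [N1 [N2 p]]] and [N2 p]]]
  [N0 [N0 [N1 p or [N1 [N2 p]]]] or [N1 [N1 [N2 p]] and [N2 p]]]
  [N0 [N0 [N0 [N1 [N2 p]]] or [N1 [N2 p]]] or [N1 [N1 [N2 p]] and [N2 p]]]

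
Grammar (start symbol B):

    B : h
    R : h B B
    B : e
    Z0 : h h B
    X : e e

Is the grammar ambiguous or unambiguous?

Unambiguous

Only B is reachable from B; ignoring the rest: The reachable rules are right-linear with at most one rule per (nonterminal, next-terminal) pair. Each input token forces the next rule, so parsing is deterministic.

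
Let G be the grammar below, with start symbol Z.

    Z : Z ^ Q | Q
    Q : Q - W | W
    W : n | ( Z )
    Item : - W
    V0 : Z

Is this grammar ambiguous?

(Item, V0 are unreachable from Z, so their rules don't affect L(Z).) The grammar is stratified — Z handles '^' (left-recursive), Q handles '-', W atoms. Each operator has a fixed associativity and precedence level, so every string has one parse.

Unambiguous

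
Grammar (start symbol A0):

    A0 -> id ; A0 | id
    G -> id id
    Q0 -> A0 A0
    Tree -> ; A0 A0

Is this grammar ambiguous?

Unambiguous

Only A0 is reachable from A0; ignoring the rest: The reachable grammar is A → atom sep A | atom. Each atom is followed by either the separator (recurse) or end-of-string (stop) — no choice point.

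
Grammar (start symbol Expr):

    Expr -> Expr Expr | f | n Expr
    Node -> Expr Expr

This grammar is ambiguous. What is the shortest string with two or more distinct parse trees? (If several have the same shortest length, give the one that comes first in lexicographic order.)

length 1: no string has ≥2 trees
length 2: no string has ≥2 trees
length 3: f f f has 2 parse trees

Two derivations of f f f:
  Expr ⇒ Expr Expr ⇒ Expr Expr Expr ⇒ f Expr Expr ⇒ f f Expr ⇒ f f f
  Expr ⇒ Expr Expr ⇒ f Expr ⇒ f Expr Expr ⇒ f f Expr ⇒ f f f

f f f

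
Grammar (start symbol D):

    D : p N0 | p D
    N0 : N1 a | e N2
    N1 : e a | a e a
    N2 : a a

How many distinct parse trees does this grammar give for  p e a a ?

2

Parse trees for p e a a:
  [D p [N0 [N1 e a] a]]
  [D p [N0 e [N2 a a]]]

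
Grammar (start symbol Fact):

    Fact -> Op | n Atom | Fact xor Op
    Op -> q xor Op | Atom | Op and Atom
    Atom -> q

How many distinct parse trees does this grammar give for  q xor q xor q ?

4

Parse trees for q xor q xor q:
  [Fact [Op q xor [Op q xor [Op [Atom q]]]]]
  [Fact [Fact [Op [Atom q]]] xor [Op q xor [Op [Atom q]]]]
  [Fact [Fact [Op q xor [Op [Atom q]]]] xor [Op [Atom q]]]
  [Fact [Fact [Fact [Op [Atom q]]] xor [Op [Atom q]]] xor [Op [Atom q]]]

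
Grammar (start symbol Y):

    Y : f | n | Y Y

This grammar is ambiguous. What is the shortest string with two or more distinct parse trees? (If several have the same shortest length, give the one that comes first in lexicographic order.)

f f f

length 1: no string has ≥2 trees
length 2: no string has ≥2 trees
length 3: f f f has 2 parse trees

Two derivations of f f f:
  Y ⇒ Y Y ⇒ f Y ⇒ f Y Y ⇒ f f Y ⇒ f f f
  Y ⇒ Y Y ⇒ Y Y Y ⇒ f Y Y ⇒ f f Y ⇒ f f f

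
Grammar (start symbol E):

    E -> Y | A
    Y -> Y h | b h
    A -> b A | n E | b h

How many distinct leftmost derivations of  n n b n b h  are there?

2

Parse trees for n n b n b h:
  [E [A n [E [A n [E [A b [A n [E [Y b h]]]]]]]]]
  [E [A n [E [A n [E [A b [A n [E [A b h]]]]]]]]]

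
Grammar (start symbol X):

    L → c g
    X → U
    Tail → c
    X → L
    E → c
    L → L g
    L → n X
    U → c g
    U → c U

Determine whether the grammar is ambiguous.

Ambiguous

Witness: c g

Derivation 1: X ⇒ U ⇒ c g
Derivation 2: X ⇒ L ⇒ c g

Two distinct leftmost derivations for the same string.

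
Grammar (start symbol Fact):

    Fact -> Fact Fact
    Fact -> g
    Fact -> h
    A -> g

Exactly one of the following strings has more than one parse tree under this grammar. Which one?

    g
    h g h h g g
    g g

g: 1 tree
h g h h g g: 42 trees
g g: 1 tree

h g h h g g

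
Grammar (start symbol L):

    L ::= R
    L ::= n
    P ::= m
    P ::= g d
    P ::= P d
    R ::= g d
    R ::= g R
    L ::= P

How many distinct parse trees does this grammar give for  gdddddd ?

Parse trees for gdddddd:
  [L [P [P [P [P [P [P g d] d] d] d] d] d]]

1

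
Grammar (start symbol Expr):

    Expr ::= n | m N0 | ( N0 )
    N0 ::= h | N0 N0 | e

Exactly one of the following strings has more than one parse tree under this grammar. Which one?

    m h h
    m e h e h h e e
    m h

m h h: 1 tree
m e h e h h e e: 132 trees
m h: 1 tree

m e h e h h e e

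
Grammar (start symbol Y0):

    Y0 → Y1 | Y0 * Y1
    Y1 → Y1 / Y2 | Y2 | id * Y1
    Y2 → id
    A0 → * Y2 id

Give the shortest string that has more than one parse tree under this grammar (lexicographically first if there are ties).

length 1: no string has ≥2 trees
length 3: id * id has 2 parse trees

Two derivations of id * id:
  Y0 ⇒ Y1 ⇒ id * Y1 ⇒ id * Y2 ⇒ id * id
  Y0 ⇒ Y0 * Y1 ⇒ Y1 * Y1 ⇒ Y2 * Y1 ⇒ id * Y1 ⇒ id * Y2 ⇒ id * id

id * id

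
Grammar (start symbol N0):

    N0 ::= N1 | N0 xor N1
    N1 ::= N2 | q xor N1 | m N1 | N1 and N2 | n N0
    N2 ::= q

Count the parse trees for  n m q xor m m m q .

Parse trees for n m q xor m m m q:
  [N0 [N1 n [N0 [N1 m [N1 q xor [N1 m [N1 m [N1 m [N1 [N2 q]]]]]]]]]]
  [N0 [N1 n [N0 [N0 [N1 m [N1 [N2 q]]]] xor [N1 m [N1 m [N1 m [N1 [N2 q]]]]]]]]
  [N0 [N0 [N1 n [N0 [N1 m [N1 [N2 q]]]]]] xor [N1 m [N1 m [N1 m [N1 [N2 q]]]]]]

3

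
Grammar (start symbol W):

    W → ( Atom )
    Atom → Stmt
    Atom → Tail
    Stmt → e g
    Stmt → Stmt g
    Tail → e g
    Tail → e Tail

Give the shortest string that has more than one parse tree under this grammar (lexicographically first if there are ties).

( e g )

length 4: ( e g ) has 2 parse trees

Two derivations of ( e g ):
  W ⇒ ( Atom ) ⇒ ( Stmt ) ⇒ ( e g )
  W ⇒ ( Atom ) ⇒ ( Tail ) ⇒ ( e g )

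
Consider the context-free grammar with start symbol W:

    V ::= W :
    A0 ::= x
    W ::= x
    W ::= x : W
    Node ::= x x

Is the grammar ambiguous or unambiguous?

Unambiguous

(V, A0, Node are unreachable from W, so their rules don't affect L(W).) Right-recursive list with a separator: after each atom, whether the separator follows determines the rule. One parse per string.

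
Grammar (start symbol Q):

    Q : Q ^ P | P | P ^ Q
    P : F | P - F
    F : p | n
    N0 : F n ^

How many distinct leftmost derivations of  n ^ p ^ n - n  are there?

Parse trees for n ^ p ^ n - n:
  [Q [Q [Q [P [F n]]] ^ [P [F p]]] ^ [P [P [F n]] - [F n]]]
  [Q [Q [P [F n]] ^ [Q [P [F p]]]] ^ [P [P [F n]] - [F n]]]
  [Q [P [F n]] ^ [Q [Q [P [F p]]] ^ [P [P [F n]] - [F n]]]]
  [Q [P [F n]] ^ [Q [P [F p]] ^ [Q [P [P [F n]] - [F n]]]]]

4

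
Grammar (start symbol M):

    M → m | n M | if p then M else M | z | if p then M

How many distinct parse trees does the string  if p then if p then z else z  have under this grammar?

Parse trees for if p then if p then z else z:
  [M if p then [M if p then [M z]] else [M z]]
  [M if p then [M if p then [M z] else [M z]]]

2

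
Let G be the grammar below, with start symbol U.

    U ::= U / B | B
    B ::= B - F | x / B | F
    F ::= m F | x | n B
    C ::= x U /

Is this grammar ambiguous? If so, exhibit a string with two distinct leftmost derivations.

Witness: x / x

Derivation 1: U ⇒ U / B ⇒ B / B ⇒ F / B ⇒ x / B ⇒ x / F ⇒ x / x
Derivation 2: U ⇒ B ⇒ x / B ⇒ x / F ⇒ x / x

Two distinct leftmost derivations for the same string.

Ambiguous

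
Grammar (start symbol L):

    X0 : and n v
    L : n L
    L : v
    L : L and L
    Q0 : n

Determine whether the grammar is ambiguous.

Witness: n v and v

Derivation 1: L ⇒ n L ⇒ n L and L ⇒ n v and L ⇒ n v and v
Derivation 2: L ⇒ L and L ⇒ n L and L ⇒ n v and L ⇒ n v and v

Two distinct leftmost derivations for the same string.

Ambiguous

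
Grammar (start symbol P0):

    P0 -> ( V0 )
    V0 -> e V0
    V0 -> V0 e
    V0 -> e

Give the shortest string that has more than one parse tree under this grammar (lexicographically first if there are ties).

( e e )

length 3: no string has ≥2 trees
length 4: ( e e ) has 2 parse trees

Two derivations of ( e e ):
  P0 ⇒ ( V0 ) ⇒ ( e V0 ) ⇒ ( e e )
  P0 ⇒ ( V0 ) ⇒ ( V0 e ) ⇒ ( e e )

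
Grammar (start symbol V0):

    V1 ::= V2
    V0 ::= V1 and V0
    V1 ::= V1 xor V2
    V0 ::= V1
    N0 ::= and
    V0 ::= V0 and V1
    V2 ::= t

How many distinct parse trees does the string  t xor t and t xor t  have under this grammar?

Parse trees for t xor t and t xor t:
  [V0 [V1 [V1 [V2 t]] xor [V2 t]] and [V0 [V1 [V1 [V2 t]] xor [V2 t]]]]
  [V0 [V0 [V1 [V1 [V2 t]] xor [V2 t]]] and [V1 [V1 [V2 t]] xor [V2 t]]]

2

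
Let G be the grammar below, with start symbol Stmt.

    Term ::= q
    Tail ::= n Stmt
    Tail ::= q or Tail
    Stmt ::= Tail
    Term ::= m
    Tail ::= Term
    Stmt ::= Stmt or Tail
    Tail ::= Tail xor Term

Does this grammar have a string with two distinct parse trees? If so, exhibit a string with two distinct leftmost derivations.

Witness: q or m

Derivation 1: Stmt ⇒ Tail ⇒ q or Tail ⇒ q or Term ⇒ q or m
Derivation 2: Stmt ⇒ Stmt or Tail ⇒ Tail or Tail ⇒ Term or Tail ⇒ q or Tail ⇒ q or Term ⇒ q or m

Two distinct leftmost derivations for the same string.

Ambiguous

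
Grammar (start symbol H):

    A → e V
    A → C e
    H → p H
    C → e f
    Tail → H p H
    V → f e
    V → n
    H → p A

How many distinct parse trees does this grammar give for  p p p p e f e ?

Parse trees for p p p p e f e:
  [H p [H p [H p [H p [A e [V f e]]]]]]
  [H p [H p [H p [H p [A [C e f] e]]]]]

2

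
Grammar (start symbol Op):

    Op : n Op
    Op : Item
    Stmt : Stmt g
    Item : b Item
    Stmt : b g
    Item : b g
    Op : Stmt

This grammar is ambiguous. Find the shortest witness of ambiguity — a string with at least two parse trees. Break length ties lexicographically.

b g

length 2: b g has 2 parse trees

Two derivations of b g:
  Op ⇒ Item ⇒ b g
  Op ⇒ Stmt ⇒ b g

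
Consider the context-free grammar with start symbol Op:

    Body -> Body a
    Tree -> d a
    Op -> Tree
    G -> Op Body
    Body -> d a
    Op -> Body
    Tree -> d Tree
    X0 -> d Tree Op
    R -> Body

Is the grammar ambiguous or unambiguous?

Ambiguous

Witness: d a

Derivation 1: Op ⇒ Tree ⇒ d a
Derivation 2: Op ⇒ Body ⇒ d a

Two distinct leftmost derivations for the same string.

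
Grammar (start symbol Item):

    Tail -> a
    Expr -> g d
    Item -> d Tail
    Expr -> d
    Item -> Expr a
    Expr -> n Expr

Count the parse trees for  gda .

1

Parse trees for gda:
  [Item [Expr g d] a]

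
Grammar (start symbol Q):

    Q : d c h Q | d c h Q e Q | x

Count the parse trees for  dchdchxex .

Parse trees for dchdchxex:
  [Q d c h [Q d c h [Q x] e [Q x]]]
  [Q d c h [Q d c h [Q x]] e [Q x]]

2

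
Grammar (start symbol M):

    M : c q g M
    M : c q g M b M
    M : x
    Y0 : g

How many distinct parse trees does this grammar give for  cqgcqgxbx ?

Parse trees for cqgcqgxbx:
  [M c q g [M c q g [M x] b [M x]]]
  [M c q g [M c q g [M x]] b [M x]]

2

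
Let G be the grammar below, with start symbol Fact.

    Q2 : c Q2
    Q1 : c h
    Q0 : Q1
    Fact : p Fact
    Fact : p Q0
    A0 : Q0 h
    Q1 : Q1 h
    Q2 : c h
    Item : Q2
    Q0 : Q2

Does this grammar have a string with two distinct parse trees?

Witness: p c h

Derivation 1: Fact ⇒ p Q0 ⇒ p Q1 ⇒ p c h
Derivation 2: Fact ⇒ p Q0 ⇒ p Q2 ⇒ p c h

Two distinct leftmost derivations for the same string.

Ambiguous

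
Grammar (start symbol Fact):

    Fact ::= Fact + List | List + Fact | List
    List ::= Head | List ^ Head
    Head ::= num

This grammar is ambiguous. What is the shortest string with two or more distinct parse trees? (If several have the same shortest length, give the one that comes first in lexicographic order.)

num + num

length 1: no string has ≥2 trees
length 3: num + num has 2 parse trees

Two derivations of num + num:
  Fact ⇒ Fact + List ⇒ List + List ⇒ Head + List ⇒ num + List ⇒ num + Head ⇒ num + num
  Fact ⇒ List + Fact ⇒ Head + Fact ⇒ num + Fact ⇒ num + List ⇒ num + Head ⇒ num + num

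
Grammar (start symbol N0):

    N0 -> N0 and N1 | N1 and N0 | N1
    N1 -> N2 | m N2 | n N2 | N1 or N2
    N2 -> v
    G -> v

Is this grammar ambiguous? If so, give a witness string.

Witness: v and v

Derivation 1: N0 ⇒ N0 and N1 ⇒ N1 and N1 ⇒ N2 and N1 ⇒ v and N1 ⇒ v and N2 ⇒ v and v
Derivation 2: N0 ⇒ N1 and N0 ⇒ N2 and N0 ⇒ v and N0 ⇒ v and N1 ⇒ v and N2 ⇒ v and v

Two distinct leftmost derivations for the same string.

Ambiguous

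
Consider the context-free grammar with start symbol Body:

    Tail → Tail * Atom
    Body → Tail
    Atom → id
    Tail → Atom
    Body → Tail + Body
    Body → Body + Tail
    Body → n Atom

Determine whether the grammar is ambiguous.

Witness: id + id

Derivation 1: Body ⇒ Tail + Body ⇒ Atom + Body ⇒ id + Body ⇒ id + Tail ⇒ id + Atom ⇒ id + id
Derivation 2: Body ⇒ Body + Tail ⇒ Tail + Tail ⇒ Atom + Tail ⇒ id + Tail ⇒ id + Atom ⇒ id + id

Two distinct leftmost derivations for the same string.

Ambiguous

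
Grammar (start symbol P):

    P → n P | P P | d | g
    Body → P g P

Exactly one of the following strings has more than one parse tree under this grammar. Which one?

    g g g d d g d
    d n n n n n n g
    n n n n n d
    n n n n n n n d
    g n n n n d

g g g d d g d

g g g d d g d: 132 trees
d n n n n n n g: 1 tree
n n n n n d: 1 tree
n n n n n n n d: 1 tree
g n n n n d: 1 tree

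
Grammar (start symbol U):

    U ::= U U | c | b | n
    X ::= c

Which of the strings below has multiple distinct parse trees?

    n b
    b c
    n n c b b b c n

n n c b b b c n

n b: 1 tree
b c: 1 tree
n n c b b b c n: 429 trees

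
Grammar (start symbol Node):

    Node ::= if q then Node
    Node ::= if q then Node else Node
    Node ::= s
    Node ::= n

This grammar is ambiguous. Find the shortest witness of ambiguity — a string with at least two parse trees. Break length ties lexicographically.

if q then if q then n else n

length 1: no string has ≥2 trees
length 4: no string has ≥2 trees
length 6: no string has ≥2 trees
length 7: no string has ≥2 trees
length 9: if q then if q then n else n has 2 parse trees

Two derivations of if q then if q then n else n:
  Node ⇒ if q then Node ⇒ if q then if q then Node else Node ⇒ if q then if q then n else Node ⇒ if q then if q then n else n
  Node ⇒ if q then Node else Node ⇒ if q then if q then Node else Node ⇒ if q then if q then n else Node ⇒ if q then if q then n else n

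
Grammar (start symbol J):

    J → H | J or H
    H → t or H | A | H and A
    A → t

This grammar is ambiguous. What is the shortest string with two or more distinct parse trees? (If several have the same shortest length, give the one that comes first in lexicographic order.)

t or t

length 1: no string has ≥2 trees
length 3: t or t has 2 parse trees

Two derivations of t or t:
  J ⇒ H ⇒ t or H ⇒ t or A ⇒ t or t
  J ⇒ J or H ⇒ H or H ⇒ A or H ⇒ t or H ⇒ t or A ⇒ t or t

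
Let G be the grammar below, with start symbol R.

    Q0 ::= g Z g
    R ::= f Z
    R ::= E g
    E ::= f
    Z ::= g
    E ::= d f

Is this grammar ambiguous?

Ambiguous

Witness: f g

Derivation 1: R ⇒ f Z ⇒ f g
Derivation 2: R ⇒ E g ⇒ f g

Two distinct leftmost derivations for the same string.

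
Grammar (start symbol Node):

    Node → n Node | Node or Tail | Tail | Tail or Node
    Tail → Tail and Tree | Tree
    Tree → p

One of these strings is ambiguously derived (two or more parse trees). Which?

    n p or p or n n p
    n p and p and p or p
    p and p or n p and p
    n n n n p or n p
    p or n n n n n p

n p and p and p or p

n p or p or n n p: 1 tree
n p and p and p or p: 3 trees
p and p or n p and p: 1 tree
n n n n p or n p: 1 tree
p or n n n n n p: 1 tree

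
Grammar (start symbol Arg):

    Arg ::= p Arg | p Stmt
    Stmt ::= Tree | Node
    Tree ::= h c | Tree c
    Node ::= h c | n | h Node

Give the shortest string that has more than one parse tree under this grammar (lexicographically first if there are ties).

p h c

length 2: no string has ≥2 trees
length 3: p h c has 2 parse trees

Two derivations of p h c:
  Arg ⇒ p Stmt ⇒ p Tree ⇒ p h c
  Arg ⇒ p Stmt ⇒ p Node ⇒ p h c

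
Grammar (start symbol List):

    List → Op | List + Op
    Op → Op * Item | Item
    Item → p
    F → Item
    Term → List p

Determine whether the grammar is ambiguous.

Unambiguous

Only List, Op, Item are reachable from List; ignoring the rest: This is a standard precedence ladder (List over Op over Item), with each level left-recursive on its own operator ('+' at List, '*' at Op). That structure is LR(1), hence unambiguous.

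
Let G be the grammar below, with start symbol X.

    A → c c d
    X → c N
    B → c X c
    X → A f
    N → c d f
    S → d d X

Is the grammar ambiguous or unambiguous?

Witness: c c d f

Derivation 1: X ⇒ c N ⇒ c c d f
Derivation 2: X ⇒ A f ⇒ c c d f

Two distinct leftmost derivations for the same string.

Ambiguous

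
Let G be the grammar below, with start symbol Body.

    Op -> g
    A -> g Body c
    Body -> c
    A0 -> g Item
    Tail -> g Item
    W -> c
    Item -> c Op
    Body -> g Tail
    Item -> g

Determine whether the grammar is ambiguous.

Unambiguous

Only Body, Tail, Item, Op are reachable from Body; ignoring the rest: Restricted to the reachable nonterminals, every rule has the form A → t or A → t B, and no two rules for the same A share a first terminal. The grammar encodes a DFA — one run per string.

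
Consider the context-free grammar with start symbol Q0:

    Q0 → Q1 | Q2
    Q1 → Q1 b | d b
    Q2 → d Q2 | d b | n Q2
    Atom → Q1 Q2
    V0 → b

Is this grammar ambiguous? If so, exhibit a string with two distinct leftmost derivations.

Ambiguous

Witness: d b

Derivation 1: Q0 ⇒ Q1 ⇒ d b
Derivation 2: Q0 ⇒ Q2 ⇒ d b

Two distinct leftmost derivations for the same string.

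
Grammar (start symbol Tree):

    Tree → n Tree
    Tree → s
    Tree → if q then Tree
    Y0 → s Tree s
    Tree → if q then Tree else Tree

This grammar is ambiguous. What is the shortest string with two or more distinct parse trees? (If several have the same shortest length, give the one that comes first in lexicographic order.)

length 1: no string has ≥2 trees
length 2: no string has ≥2 trees
length 3: no string has ≥2 trees
length 4: no string has ≥2 trees
length 5: no string has ≥2 trees
length 6: no string has ≥2 trees
length 7: no string has ≥2 trees
length 8: no string has ≥2 trees
length 9: if q then if q then s else s has 2 parse trees

Two derivations of if q then if q then s else s:
  Tree ⇒ if q then Tree ⇒ if q then if q then Tree else Tree ⇒ if q then if q then s else Tree ⇒ if q then if q then s else s
  Tree ⇒ if q then Tree else Tree ⇒ if q then if q then Tree else Tree ⇒ if q then if q then s else Tree ⇒ if q then if q then s else s

if q then if q then s else s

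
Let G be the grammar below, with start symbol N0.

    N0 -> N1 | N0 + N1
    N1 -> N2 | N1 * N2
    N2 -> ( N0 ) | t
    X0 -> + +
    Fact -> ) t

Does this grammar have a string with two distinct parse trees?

Only N0, N1, N2 are reachable from N0; ignoring the rest: The grammar is stratified — N0 handles '+' (left-recursive), N1 handles '*', N2 atoms. Each operator has a fixed associativity and precedence level, so every string has one parse.

Unambiguous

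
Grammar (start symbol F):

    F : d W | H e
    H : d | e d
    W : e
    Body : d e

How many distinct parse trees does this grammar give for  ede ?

1

Parse trees for ede:
  [F [H e d] e]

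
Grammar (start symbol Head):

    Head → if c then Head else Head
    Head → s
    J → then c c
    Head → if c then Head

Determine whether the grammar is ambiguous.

Ambiguous

Witness: if c then if c then s else s

Derivation 1: Head ⇒ if c then Head else Head ⇒ if c then if c then Head else Head ⇒ if c then if c then s else Head ⇒ if c then if c then s else s
Derivation 2: Head ⇒ if c then Head ⇒ if c then if c then Head else Head ⇒ if c then if c then s else Head ⇒ if c then if c then s else s

Two distinct leftmost derivations for the same string.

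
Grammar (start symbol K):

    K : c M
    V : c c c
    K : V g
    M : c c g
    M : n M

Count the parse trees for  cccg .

Parse trees for cccg:
  [K c [M c c g]]
  [K [V c c c] g]

2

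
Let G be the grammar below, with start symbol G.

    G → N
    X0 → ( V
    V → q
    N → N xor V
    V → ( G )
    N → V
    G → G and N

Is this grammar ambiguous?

Unambiguous

(X0 is unreachable from G, so its rules don't affect L(G).) G → G and N | N  ;  N → N xor V | V  — a left-associative chain with V at the bottom. Each string factors uniquely by precedence.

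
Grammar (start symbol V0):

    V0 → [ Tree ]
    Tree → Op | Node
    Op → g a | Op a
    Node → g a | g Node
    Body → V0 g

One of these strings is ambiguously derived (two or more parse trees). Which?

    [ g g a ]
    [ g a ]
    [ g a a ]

[ g a ]

[ g g a ]: 1 tree
[ g a ]: 2 trees
[ g a a ]: 1 tree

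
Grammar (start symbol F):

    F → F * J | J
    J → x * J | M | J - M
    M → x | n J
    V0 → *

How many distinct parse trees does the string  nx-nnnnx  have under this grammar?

2

Parse trees for nx-nnnnx:
  [F [J [M n [J [J [M x]] - [M n [J [M n [J [M n [J [M n [J [M x]]]]]]]]]]]]]
  [F [J [J [M n [J [M x]]]] - [M n [J [M n [J [M n [J [M n [J [M x]]]]]]]]]]]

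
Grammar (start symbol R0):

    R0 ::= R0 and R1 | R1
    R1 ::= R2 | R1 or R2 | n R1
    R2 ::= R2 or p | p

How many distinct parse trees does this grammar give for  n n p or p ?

Parse trees for n n p or p:
  [R0 [R1 [R1 n [R1 n [R1 [R2 p]]]] or [R2 p]]]
  [R0 [R1 n [R1 [R1 n [R1 [R2 p]]] or [R2 p]]]]
  [R0 [R1 n [R1 n [R1 [R2 [R2 p] or p]]]]]
  [R0 [R1 n [R1 n [R1 [R1 [R2 p]] or [R2 p]]]]]

4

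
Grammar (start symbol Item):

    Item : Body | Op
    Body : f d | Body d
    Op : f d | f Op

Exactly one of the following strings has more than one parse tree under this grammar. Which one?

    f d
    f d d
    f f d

f d

f d: 2 trees
f d d: 1 tree
f f d: 1 tree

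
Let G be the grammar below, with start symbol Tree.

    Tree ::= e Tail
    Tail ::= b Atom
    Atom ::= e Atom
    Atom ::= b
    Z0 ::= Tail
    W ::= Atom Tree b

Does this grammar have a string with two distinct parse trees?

Unambiguous

(W, Z0 are unreachable from Tree, so their rules don't affect L(Tree).) Restricted to the reachable nonterminals, every rule has the form A → t or A → t B, and no two rules for the same A share a first terminal. The grammar encodes a DFA — one run per string.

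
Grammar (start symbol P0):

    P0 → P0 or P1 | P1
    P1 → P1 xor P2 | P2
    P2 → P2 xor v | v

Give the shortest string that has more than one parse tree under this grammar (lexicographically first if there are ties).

length 1: no string has ≥2 trees
length 3: v xor v has 2 parse trees

Two derivations of v xor v:
  P0 ⇒ P1 ⇒ P1 xor P2 ⇒ P2 xor P2 ⇒ v xor P2 ⇒ v xor v
  P0 ⇒ P1 ⇒ P2 ⇒ P2 xor v ⇒ v xor v

v xor v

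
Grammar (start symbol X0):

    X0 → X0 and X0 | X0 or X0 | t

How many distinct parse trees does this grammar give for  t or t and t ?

Parse trees for t or t and t:
  [X0 [X0 [X0 t] or [X0 t]] and [X0 t]]
  [X0 [X0 t] or [X0 [X0 t] and [X0 t]]]

2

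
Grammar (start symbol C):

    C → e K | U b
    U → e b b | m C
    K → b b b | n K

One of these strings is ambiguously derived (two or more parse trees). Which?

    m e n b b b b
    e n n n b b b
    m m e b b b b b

m e n b b b b: 1 tree
e n n n b b b: 1 tree
m m e b b b b b: 2 trees

m m e b b b b b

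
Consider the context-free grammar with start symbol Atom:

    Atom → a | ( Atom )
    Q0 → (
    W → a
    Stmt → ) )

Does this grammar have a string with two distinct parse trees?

Unambiguous

(Q0, W, Stmt are unreachable from Atom, so their rules don't affect L(Atom).) Each string is a nest of matched brackets around a single atom. An opening bracket forces the recursive rule; an atom forces the base rule.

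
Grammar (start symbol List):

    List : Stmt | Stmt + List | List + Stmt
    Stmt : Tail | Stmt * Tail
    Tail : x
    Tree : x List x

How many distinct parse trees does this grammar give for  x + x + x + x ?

8

Parse trees for x + x + x + x:
  [List [Stmt [Tail x]] + [List [Stmt [Tail x]] + [List [Stmt [Tail x]] + [List [Stmt [Tail x]]]]]]
  [List [Stmt [Tail x]] + [List [Stmt [Tail x]] + [List [List [Stmt [Tail x]]] + [Stmt [Tail x]]]]]
  [List [Stmt [Tail x]] + [List [List [Stmt [Tail x]] + [List [Stmt [Tail x]]]] + [Stmt [Tail x]]]]
  [List [Stmt [Tail x]] + [List [List [List [Stmt [Tail x]]] + [Stmt [Tail x]]] + [Stmt [Tail x]]]]
  [List [List [Stmt [Tail x]] + [List [Stmt [Tail x]] + [List [Stmt [Tail x]]]]] + [Stmt [Tail x]]]
  [List [List [Stmt [Tail x]] + [List [List [Stmt [Tail x]]] + [Stmt [Tail x]]]] + [Stmt [Tail x]]]
  [List [List [List [Stmt [Tail x]] + [List [Stmt [Tail x]]]] + [Stmt [Tail x]]] + [Stmt [Tail x]]]
  [List [List [List [List [Stmt [Tail x]]] + [Stmt [Tail x]]] + [Stmt [Tail x]]] + [Stmt [Tail x]]]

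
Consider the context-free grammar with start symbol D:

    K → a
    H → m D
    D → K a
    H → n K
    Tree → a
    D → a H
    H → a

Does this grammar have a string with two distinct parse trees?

Ambiguous

Witness: a a

Derivation 1: D ⇒ K a ⇒ a a
Derivation 2: D ⇒ a H ⇒ a a

Two distinct leftmost derivations for the same string.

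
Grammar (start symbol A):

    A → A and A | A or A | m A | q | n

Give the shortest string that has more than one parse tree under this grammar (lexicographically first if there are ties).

length 1: no string has ≥2 trees
length 2: no string has ≥2 trees
length 3: no string has ≥2 trees
length 4: m n and n has 2 parse trees

Two derivations of m n and n:
  A ⇒ A and A ⇒ m A and A ⇒ m n and A ⇒ m n and n
  A ⇒ m A ⇒ m A and A ⇒ m n and A ⇒ m n and n

m n and n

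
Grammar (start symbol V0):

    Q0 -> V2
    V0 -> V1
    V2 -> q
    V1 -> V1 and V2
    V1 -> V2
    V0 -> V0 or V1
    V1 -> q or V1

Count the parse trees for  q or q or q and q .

7

Parse trees for q or q or q and q:
  [V0 [V1 [V1 q or [V1 q or [V1 [V2 q]]]] and [V2 q]]]
  [V0 [V1 q or [V1 [V1 q or [V1 [V2 q]]] and [V2 q]]]]
  [V0 [V1 q or [V1 q or [V1 [V1 [V2 q]] and [V2 q]]]]]
  [V0 [V0 [V1 [V2 q]]] or [V1 [V1 q or [V1 [V2 q]]] and [V2 q]]]
  [V0 [V0 [V1 [V2 q]]] or [V1 q or [V1 [V1 [V2 q]] and [V2 q]]]]
  [V0 [V0 [V1 q or [V1 [V2 q]]]] or [V1 [V1 [V2 q]] and [V2 q]]]
  [V0 [V0 [V0 [V1 [V2 q]]] or [V1 [V2 q]]] or [V1 [V1 [V2 q]] and [V2 q]]]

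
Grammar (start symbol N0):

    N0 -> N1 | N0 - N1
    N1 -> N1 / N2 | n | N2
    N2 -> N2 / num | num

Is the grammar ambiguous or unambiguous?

Witness: num / num

Derivation 1: N0 ⇒ N1 ⇒ N1 / N2 ⇒ N2 / N2 ⇒ num / N2 ⇒ num / num
Derivation 2: N0 ⇒ N1 ⇒ N2 ⇒ N2 / num ⇒ num / num

Two distinct leftmost derivations for the same string.

Ambiguous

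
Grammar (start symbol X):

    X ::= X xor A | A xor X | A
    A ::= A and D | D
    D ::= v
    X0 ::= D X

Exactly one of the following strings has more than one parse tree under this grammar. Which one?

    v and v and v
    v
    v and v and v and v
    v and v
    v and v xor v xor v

v and v and v: 1 tree
v: 1 tree
v and v and v and v: 1 tree
v and v: 1 tree
v and v xor v xor v: 4 trees

v and v xor v xor v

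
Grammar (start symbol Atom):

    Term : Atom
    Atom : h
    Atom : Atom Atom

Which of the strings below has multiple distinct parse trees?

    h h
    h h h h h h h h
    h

h h h h h h h h

h h: 1 tree
h h h h h h h h: 429 trees
h: 1 tree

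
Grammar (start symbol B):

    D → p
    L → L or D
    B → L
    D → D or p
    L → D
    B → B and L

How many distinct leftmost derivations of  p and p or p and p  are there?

2

Parse trees for p and p or p and p:
  [B [B [B [L [D p]]] and [L [L [D p]] or [D p]]] and [L [D p]]]
  [B [B [B [L [D p]]] and [L [D [D p] or p]]] and [L [D p]]]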